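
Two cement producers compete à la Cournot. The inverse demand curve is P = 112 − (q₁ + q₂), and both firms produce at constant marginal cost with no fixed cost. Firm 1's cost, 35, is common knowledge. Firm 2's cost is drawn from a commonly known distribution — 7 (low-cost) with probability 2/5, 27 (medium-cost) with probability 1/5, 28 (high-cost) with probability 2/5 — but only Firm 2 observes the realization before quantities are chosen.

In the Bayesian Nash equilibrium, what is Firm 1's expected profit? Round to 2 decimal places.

Each type of Firm 2 best-responds to q₁; Firm 1 best-responds to the expected q₂ over Firm 2's types.
Firm 2 with cost c maximizes (112 − (q₁+q₂) − c)·q₂, giving q₂(c) = (112 − c − q₁)/2.
E[c₂] = 2/5·7 + 1/5·27 + 2/5·28 = 19.4
Firm 1's FOC against E[q₂] yields q₁ = (112 − 2·35 + E[c₂])/3 = (112 − 70 + 19.4)/3 = 20.4667.
E[P] = 112 − (q₁ + E[q₂]) = 55.4667; Firm 1's expected profit = (E[P] − 35)·q₁ = (55.4667 − 35)·20.4667 = 418.884.

418.88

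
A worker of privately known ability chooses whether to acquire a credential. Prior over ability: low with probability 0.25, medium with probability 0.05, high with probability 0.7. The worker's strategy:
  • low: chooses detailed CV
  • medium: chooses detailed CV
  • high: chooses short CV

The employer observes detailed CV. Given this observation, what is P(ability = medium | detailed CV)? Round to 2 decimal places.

P(detailed CV) = 0.25·1 + 0.05·1 + 0.7·0 = 0.3
P(medium | detailed CV) = (0.05·1) / 0.3 = 0.05 / 0.3 = 0.166667

0.17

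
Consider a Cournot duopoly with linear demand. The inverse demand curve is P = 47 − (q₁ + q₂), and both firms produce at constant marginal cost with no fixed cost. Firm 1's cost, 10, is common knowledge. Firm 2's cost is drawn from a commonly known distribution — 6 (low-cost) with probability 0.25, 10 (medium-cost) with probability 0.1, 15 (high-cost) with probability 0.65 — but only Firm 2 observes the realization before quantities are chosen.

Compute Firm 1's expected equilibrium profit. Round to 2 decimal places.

171.17

Firm 2 with cost c maximizes (47 − (q₁+q₂) − c)·q₂, giving q₂(c) = (47 − c − q₁)/2.
E[c₂] = 0.25·6 + 0.1·10 + 0.65·15 = 12.25
Firm 1's FOC against E[q₂] yields q₁ = (47 − 2·10 + E[c₂])/3 = (47 − 20 + 12.25)/3 = 13.0833.
E[P] = 47 − (q₁ + E[q₂]) = 23.0833; Firm 1's expected profit = (E[P] − 10)·q₁ = (23.0833 − 10)·13.0833 = 171.174.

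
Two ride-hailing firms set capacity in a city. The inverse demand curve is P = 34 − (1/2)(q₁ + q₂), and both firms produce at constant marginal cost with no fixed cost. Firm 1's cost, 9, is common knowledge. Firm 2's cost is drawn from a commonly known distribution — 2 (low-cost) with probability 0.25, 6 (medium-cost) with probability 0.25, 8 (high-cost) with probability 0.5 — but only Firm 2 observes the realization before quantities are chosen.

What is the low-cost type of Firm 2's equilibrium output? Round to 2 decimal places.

24.67

Type-c best response for Firm 2: q₂(c) = (34 − c) − q₁/2.
Firm 1 maximizes expected profit; its first-order condition is 34 − q₁ − (1/2)E[q₂] − 9 = 0.
Substituting E[q₂] and solving: E[c₂] = 6, so q₁ = (34 − 2·9 + 6)/(3/2) = 14.6667.
q₂(low-cost) = (34 − 2 − (1/2)·14.6667) = 24.6667.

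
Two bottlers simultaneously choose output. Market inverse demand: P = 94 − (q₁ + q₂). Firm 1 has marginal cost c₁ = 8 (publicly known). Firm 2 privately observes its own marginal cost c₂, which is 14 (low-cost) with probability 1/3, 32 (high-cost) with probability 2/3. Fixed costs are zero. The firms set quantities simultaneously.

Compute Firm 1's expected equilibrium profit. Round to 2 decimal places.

1201.78

Type-c best response for Firm 2: q₂(c) = (94 − c)/2 − q₁/2.
Firm 1 maximizes expected profit; its first-order condition is 94 − 2q₁ − E[q₂] − 8 = 0.
Substituting E[q₂] and solving: E[c₂] = 26, so q₁ = (94 − 2·8 + 26)/3 = 34.6667.
E[P] = 94 − (q₁ + E[q₂]) = 42.6667; Firm 1's expected profit = (E[P] − 8)·q₁ = (42.6667 − 8)·34.6667 = 1201.78.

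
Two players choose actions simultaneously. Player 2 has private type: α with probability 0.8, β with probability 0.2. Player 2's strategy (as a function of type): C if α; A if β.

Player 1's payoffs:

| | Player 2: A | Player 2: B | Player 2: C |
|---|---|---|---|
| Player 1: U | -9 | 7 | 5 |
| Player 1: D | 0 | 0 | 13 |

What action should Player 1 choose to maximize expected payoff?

E[U] = 0.8·(5) + 0.2·(-9) = 2.2
E[D] = 0.8·(13) + 0.2·(0) = 10.4
Best response: D (10.4 is the largest).

D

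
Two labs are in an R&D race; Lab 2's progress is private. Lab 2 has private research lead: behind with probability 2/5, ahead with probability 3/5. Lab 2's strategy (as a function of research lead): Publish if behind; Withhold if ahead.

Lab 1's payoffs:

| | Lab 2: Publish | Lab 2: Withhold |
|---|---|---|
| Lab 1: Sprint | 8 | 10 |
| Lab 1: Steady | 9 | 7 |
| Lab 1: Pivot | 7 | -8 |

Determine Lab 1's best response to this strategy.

Sprint

E[Sprint] = 2/5·(8) + 3/5·(10) = 46/5
E[Steady] = 2/5·(9) + 3/5·(7) = 39/5
E[Pivot] = 2/5·(7) + 3/5·(-8) = -2
Best response: Sprint (46/5 is the largest).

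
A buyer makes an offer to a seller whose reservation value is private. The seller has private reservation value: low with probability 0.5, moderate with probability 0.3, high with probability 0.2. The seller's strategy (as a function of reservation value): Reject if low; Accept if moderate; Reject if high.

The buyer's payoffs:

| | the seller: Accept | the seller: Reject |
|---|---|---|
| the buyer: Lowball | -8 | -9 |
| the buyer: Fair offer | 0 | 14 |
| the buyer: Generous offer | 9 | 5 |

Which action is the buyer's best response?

E[Lowball] = 0.5·(-9) + 0.3·(-8) + 0.2·(-9) = -8.7
E[Fair offer] = 0.5·(14) + 0.3·(0) + 0.2·(14) = 9.8
E[Generous offer] = 0.5·(5) + 0.3·(9) + 0.2·(5) = 6.2
Best response: Fair offer (9.8 is the largest).

Fair offer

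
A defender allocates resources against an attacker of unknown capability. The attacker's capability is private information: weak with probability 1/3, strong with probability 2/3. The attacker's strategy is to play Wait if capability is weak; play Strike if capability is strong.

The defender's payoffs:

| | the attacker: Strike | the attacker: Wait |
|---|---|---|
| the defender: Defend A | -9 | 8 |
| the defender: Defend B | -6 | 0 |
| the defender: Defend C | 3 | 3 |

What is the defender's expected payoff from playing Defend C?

Take the expectation over the attacker's capability, weighting each type's action by its prior probability.
E[Defend C] = 1/3·3 + 2/3·3 = 1 + 2 = 3

3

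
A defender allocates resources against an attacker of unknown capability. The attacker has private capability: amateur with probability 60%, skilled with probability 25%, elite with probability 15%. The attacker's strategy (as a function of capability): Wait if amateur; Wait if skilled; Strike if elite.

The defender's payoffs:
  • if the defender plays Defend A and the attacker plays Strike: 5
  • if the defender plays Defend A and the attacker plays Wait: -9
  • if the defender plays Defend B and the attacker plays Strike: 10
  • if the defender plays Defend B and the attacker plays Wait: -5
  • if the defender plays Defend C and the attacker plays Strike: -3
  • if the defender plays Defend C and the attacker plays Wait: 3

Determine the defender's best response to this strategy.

E[Defend A] = 0.6·(-9) + 0.25·(-9) + 0.15·(5) = -6.9
E[Defend B] = 0.6·(-5) + 0.25·(-5) + 0.15·(10) = -2.75
E[Defend C] = 0.6·(3) + 0.25·(3) + 0.15·(-3) = 2.1
Best response: Defend C (2.1 is the largest).

Defend C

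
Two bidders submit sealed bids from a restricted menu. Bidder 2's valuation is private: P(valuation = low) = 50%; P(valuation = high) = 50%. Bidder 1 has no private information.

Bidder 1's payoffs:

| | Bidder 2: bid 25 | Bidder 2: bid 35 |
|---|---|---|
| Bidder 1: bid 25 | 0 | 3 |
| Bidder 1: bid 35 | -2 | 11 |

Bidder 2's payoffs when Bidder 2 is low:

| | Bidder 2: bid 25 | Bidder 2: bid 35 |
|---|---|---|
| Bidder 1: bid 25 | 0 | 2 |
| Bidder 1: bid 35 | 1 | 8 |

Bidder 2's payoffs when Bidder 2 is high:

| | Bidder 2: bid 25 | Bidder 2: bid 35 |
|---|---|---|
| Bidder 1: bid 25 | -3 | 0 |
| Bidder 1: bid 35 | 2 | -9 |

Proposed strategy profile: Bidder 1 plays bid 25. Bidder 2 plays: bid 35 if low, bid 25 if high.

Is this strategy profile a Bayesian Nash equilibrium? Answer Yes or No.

No

Bidder 1 plays bid 25: E[bid 25] = 0.5·(3) + 0.5·(0) = 1.5; E[bid 35] = 4.5. Not best-responding. ✗
Bidder 2 (valuation low), facing bid 25: bid 25 gives 0, bid 35 gives 2. Proposed bid 35 is best. ✓
Bidder 2 (valuation high), facing bid 25: bid 25 gives -3, bid 35 gives 0. Proposed bid 25 is not best — profitable deviation exists. ✗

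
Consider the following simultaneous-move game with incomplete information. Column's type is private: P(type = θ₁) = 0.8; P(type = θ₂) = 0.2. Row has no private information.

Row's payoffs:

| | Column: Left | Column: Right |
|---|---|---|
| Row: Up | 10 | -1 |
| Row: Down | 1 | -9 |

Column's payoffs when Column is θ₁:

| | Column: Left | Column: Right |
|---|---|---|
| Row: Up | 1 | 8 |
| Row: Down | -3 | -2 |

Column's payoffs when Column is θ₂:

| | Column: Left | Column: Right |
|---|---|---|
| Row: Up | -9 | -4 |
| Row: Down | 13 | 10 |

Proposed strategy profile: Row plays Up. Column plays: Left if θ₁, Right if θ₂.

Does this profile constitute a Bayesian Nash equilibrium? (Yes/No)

Row plays Up: E[Up] = 0.8·(10) + 0.2·(-1) = 7.8; E[Down] = -1. Best-responding. ✓
Column (type θ₁), facing Up: Left gives 1, Right gives 8. Proposed Left is not best — profitable deviation exists. ✗
Column (type θ₂), facing Up: Left gives -9, Right gives -4. Proposed Right is best. ✓

No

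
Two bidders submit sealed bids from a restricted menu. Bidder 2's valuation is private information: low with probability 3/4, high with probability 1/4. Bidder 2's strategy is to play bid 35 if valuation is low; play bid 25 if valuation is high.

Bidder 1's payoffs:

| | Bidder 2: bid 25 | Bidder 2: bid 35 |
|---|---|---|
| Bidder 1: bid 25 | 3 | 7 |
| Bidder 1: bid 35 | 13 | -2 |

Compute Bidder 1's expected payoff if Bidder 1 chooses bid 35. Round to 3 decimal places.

Take the expectation over Bidder 2's valuation, weighting each type's action by its prior probability.
E[bid 35] = 3/4·(-2) + 1/4·13 = (-3/2) + 13/4 = 7/4

1.750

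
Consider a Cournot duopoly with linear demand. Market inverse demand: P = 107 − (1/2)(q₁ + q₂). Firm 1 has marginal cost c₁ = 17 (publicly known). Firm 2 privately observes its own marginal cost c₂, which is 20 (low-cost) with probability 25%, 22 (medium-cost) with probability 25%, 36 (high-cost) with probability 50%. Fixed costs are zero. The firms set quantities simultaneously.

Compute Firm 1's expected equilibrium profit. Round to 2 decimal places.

Each type of Firm 2 best-responds to q₁; Firm 1 best-responds to the expected q₂ over Firm 2's types.
Firm 2 with cost c maximizes (107 − (1/2)(q₁+q₂) − c)·q₂, giving q₂(c) = (107 − c − (1/2)q₁).
E[c₂] = 0.25·20 + 0.25·22 + 0.5·36 = 28.5
Firm 1's FOC against E[q₂] yields q₁ = (107 − 2·17 + E[c₂])/(3/2) = (107 − 34 + 28.5)/(3/2) = 67.6667.
E[P] = 107 − (1/2)·(q₁ + E[q₂]) = 50.8333; Firm 1's expected profit = (E[P] − 17)·q₁ = (50.8333 − 17)·67.6667 = 2289.39.

2289.39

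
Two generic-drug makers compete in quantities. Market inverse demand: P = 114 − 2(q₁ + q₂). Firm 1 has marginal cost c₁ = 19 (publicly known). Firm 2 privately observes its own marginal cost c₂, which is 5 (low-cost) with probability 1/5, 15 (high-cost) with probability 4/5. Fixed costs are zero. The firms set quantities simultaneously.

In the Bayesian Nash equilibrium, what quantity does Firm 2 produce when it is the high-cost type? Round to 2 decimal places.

17.33

Each type of Firm 2 best-responds to q₁; Firm 1 best-responds to the expected q₂ over Firm 2's types.
Firm 2 with cost c maximizes (114 − 2(q₁+q₂) − c)·q₂, giving q₂(c) = (114 − c − 2q₁)/4.
E[c₂] = 1/5·5 + 4/5·15 = 13
Firm 1's FOC against E[q₂] yields q₁ = (114 − 2·19 + E[c₂])/6 = (114 − 38 + 13)/6 = 14.8333.
q₂(high-cost) = (114 − 15 − 2·14.8333)/4 = 17.3333.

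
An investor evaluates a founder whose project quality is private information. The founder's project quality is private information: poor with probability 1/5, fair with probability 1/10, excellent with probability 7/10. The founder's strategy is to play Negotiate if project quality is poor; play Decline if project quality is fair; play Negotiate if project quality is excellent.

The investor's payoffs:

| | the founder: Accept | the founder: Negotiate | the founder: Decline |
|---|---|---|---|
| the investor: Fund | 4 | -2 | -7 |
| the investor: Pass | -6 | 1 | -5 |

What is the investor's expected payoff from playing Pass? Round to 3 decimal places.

Take the expectation over the founder's project quality, weighting each type's action by its prior probability.
E[Pass] = 1/5·1 + 1/10·(-5) + 7/10·1 = 1/5 + (-1/2) + 7/10 = 2/5

0.400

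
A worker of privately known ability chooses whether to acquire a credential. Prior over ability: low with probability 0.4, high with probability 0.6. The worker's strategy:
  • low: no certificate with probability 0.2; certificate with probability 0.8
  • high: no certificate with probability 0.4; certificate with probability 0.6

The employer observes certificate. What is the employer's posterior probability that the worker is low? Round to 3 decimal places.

Apply Bayes' rule using the sender's strategy as the likelihood.
P(certificate) = 0.4·0.8 + 0.6·0.6 = 0.68
P(low | certificate) = (0.4·0.8) / 0.68 = 0.32 / 0.68 = 0.470588

0.471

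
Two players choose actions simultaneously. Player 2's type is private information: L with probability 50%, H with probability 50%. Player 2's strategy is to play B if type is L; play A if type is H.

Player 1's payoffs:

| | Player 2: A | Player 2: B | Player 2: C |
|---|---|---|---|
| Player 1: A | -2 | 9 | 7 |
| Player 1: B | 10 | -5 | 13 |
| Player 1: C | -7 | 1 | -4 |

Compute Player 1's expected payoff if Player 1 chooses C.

-3

Take the expectation over Player 2's type, weighting each type's action by its prior probability.
E[C] = 0.5·1 + 0.5·(-7) = 0.5 + (-3.5) = -3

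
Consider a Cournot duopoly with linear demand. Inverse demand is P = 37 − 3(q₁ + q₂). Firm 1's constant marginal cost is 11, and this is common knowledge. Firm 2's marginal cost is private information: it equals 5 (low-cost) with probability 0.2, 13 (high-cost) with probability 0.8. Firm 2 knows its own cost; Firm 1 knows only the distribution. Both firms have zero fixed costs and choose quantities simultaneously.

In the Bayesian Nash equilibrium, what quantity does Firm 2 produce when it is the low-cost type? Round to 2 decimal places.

Type-c best response for Firm 2: q₂(c) = (37 − c)/6 − q₁/2.
Firm 1 maximizes expected profit; its first-order condition is 37 − 6q₁ − 3E[q₂] − 11 = 0.
Substituting E[q₂] and solving: E[c₂] = 11.4, so q₁ = (37 − 2·11 + 11.4)/9 = 2.93333.
q₂(low-cost) = (37 − 5 − 3·2.93333)/6 = 3.86667.

3.87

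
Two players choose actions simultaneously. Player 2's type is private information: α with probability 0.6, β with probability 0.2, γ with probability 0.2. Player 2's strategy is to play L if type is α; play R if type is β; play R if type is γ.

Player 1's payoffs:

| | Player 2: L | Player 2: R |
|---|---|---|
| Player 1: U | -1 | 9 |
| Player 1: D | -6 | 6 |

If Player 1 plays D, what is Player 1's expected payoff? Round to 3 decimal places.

Take the expectation over Player 2's type, weighting each type's action by its prior probability.
E[D] = 0.6·(-6) + 0.2·6 + 0.2·6 = (-3.6) + 1.2 + 1.2 = -1.2

-1.200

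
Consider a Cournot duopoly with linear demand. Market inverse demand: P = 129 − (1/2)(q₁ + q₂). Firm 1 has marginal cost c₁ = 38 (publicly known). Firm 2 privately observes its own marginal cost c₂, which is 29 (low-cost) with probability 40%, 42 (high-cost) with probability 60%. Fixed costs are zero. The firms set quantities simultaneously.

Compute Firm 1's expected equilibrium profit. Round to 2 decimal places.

1792.01

Firm 2 with cost c maximizes (129 − (1/2)(q₁+q₂) − c)·q₂, giving q₂(c) = (129 − c − (1/2)q₁).
E[c₂] = 0.4·29 + 0.6·42 = 36.8
Firm 1's FOC against E[q₂] yields q₁ = (129 − 2·38 + E[c₂])/(3/2) = (129 − 76 + 36.8)/(3/2) = 59.8667.
E[P] = 129 − (1/2)·(q₁ + E[q₂]) = 67.9333; Firm 1's expected profit = (E[P] − 38)·q₁ = (67.9333 − 38)·59.8667 = 1792.01.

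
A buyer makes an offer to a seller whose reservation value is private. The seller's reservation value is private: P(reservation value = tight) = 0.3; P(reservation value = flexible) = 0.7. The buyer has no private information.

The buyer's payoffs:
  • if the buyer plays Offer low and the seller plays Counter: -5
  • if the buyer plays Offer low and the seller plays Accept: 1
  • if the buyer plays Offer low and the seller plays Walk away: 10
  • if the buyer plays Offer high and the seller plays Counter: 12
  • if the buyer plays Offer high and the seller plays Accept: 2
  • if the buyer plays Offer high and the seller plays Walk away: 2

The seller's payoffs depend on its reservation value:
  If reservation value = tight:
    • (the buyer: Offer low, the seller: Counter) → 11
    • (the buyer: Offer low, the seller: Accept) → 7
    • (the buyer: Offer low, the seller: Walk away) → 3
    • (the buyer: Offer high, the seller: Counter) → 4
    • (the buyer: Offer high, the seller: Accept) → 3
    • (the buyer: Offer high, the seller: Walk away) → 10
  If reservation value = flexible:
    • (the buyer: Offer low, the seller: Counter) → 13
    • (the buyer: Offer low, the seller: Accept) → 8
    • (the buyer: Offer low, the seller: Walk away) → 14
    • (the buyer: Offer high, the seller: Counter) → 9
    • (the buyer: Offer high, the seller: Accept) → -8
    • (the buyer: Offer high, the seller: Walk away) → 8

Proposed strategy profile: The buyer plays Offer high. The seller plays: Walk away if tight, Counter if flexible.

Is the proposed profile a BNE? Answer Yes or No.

The buyer plays Offer high: E[Offer high] = 0.3·(2) + 0.7·(12) = 9; E[Offer low] = -0.5. Best-responding. ✓
The seller (reservation value tight), facing Offer high: Counter gives 4, Accept gives 3, Walk away gives 10. Proposed Walk away is best. ✓
The seller (reservation value flexible), facing Offer high: Counter gives 9, Accept gives -8, Walk away gives 8. Proposed Counter is best. ✓

Yes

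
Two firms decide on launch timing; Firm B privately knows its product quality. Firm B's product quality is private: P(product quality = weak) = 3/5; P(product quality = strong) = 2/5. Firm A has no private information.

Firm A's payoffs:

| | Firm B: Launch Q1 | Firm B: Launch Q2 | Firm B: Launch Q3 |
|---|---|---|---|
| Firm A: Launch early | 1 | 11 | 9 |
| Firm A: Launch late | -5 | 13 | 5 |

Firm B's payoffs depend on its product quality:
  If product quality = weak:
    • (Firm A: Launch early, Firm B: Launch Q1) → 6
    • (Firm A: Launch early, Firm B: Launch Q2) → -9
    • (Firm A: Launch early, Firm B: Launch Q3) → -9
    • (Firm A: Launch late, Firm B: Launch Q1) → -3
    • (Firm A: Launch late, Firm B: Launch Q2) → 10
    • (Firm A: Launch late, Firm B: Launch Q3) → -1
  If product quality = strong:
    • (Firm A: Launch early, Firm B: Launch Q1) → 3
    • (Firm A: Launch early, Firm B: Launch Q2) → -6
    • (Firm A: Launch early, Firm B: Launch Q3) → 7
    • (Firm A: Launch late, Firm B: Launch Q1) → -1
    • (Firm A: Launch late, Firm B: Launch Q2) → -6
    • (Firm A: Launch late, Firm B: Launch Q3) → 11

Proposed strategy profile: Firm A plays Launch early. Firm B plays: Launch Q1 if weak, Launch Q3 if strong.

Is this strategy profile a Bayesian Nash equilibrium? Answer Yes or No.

Firm A plays Launch early: E[Launch early] = 3/5·(1) + 2/5·(9) = 21/5; E[Launch late] = -1. Best-responding. ✓
Firm B (product quality weak), facing Launch early: Launch Q1 gives 6, Launch Q2 gives -9, Launch Q3 gives -9. Proposed Launch Q1 is best. ✓
Firm B (product quality strong), facing Launch early: Launch Q1 gives 3, Launch Q2 gives -6, Launch Q3 gives 7. Proposed Launch Q3 is best. ✓

Yes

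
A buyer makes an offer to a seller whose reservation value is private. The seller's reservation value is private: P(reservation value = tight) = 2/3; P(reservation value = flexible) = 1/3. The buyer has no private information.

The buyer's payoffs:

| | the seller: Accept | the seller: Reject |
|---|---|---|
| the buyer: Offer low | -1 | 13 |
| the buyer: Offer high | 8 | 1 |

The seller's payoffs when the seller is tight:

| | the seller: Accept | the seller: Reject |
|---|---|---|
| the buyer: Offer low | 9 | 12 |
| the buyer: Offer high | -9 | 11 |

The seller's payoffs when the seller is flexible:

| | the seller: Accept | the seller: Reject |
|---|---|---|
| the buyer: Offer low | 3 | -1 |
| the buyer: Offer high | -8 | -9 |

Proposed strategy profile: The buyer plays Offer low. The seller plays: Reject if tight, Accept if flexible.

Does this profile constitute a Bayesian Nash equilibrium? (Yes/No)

Yes

A profile is a BNE iff every type of every player is best-responding given beliefs about the other side.
The buyer plays Offer low: E[Offer low] = 2/3·(13) + 1/3·(-1) = 25/3; E[Offer high] = 10/3. Best-responding. ✓
The seller (reservation value tight), facing Offer low: Accept gives 9, Reject gives 12. Proposed Reject is best. ✓
The seller (reservation value flexible), facing Offer low: Accept gives 3, Reject gives -1. Proposed Accept is best. ✓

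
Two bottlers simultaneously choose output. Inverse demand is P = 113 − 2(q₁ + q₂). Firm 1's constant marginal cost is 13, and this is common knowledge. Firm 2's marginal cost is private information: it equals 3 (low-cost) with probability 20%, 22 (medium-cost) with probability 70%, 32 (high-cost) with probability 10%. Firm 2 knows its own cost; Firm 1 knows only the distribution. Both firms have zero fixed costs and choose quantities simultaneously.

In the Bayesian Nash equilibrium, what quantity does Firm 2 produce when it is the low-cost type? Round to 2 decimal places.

18.65

Firm 2 with cost c maximizes (113 − 2(q₁+q₂) − c)·q₂, giving q₂(c) = (113 − c − 2q₁)/4.
E[c₂] = 0.2·3 + 0.7·22 + 0.1·32 = 19.2
Firm 1's FOC against E[q₂] yields q₁ = (113 − 2·13 + E[c₂])/6 = (113 − 26 + 19.2)/6 = 17.7.
q₂(low-cost) = (113 − 3 − 2·17.7)/4 = 18.65.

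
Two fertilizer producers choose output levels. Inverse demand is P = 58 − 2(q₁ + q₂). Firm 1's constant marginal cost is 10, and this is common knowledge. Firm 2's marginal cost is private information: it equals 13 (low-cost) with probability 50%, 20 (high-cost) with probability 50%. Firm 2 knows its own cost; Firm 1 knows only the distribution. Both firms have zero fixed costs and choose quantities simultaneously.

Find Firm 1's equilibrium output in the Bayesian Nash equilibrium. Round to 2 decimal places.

Type-c best response for Firm 2: q₂(c) = (58 − c)/4 − q₁/2.
Firm 1 maximizes expected profit; its first-order condition is 58 − 4q₁ − 2E[q₂] − 10 = 0.
Substituting E[q₂] and solving: E[c₂] = 16.5, so q₁ = (58 − 2·10 + 16.5)/6 = 9.08333.

9.08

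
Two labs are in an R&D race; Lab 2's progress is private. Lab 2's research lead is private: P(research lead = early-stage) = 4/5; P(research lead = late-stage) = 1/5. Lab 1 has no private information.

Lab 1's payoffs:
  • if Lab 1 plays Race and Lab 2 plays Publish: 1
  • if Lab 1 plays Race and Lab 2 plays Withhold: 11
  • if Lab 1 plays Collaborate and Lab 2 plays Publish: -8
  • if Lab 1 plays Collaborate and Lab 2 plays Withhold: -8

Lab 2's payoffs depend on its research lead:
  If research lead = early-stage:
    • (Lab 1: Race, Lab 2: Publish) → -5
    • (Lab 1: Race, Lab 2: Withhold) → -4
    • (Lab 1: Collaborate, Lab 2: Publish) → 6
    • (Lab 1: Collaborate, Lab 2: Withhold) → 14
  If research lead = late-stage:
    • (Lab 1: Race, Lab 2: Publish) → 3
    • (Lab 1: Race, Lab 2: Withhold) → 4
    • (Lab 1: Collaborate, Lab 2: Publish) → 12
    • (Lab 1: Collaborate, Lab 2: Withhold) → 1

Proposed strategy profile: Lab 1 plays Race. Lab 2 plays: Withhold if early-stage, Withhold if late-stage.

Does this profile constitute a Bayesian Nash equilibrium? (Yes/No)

A profile is a BNE iff every type of every player is best-responding given beliefs about the other side.
Lab 1 plays Race: E[Race] = 4/5·(11) + 1/5·(11) = 11; E[Collaborate] = -8. Best-responding. ✓
Lab 2 (research lead early-stage), facing Race: Publish gives -5, Withhold gives -4. Proposed Withhold is best. ✓
Lab 2 (research lead late-stage), facing Race: Publish gives 3, Withhold gives 4. Proposed Withhold is best. ✓

Yes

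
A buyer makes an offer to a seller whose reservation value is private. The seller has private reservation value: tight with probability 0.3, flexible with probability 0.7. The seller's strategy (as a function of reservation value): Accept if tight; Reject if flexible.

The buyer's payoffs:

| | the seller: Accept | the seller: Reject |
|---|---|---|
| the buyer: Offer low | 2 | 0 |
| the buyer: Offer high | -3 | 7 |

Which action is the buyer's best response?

E[Offer low] = 0.3·(2) + 0.7·(0) = 0.6
E[Offer high] = 0.3·(-3) + 0.7·(7) = 4
Best response: Offer high (4 is the largest).

Offer high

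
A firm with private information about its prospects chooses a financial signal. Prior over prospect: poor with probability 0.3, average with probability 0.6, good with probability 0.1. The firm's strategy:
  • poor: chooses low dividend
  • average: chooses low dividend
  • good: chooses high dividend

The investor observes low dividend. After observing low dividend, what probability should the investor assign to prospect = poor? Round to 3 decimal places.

0.333

P(low dividend) = 0.3·1 + 0.6·1 + 0.1·0 = 0.9
P(poor | low dividend) = (0.3·1) / 0.9 = 0.3 / 0.9 = 0.333333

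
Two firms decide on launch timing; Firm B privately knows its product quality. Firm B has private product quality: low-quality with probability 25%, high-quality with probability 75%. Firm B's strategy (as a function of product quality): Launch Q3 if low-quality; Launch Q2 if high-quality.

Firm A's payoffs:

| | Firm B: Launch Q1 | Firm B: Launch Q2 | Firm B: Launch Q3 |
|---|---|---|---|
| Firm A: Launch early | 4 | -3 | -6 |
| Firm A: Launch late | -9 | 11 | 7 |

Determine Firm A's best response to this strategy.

Launch late

E[Launch early] = 0.25·(-6) + 0.75·(-3) = -3.75
E[Launch late] = 0.25·(7) + 0.75·(11) = 10
Best response: Launch late (10 is the largest).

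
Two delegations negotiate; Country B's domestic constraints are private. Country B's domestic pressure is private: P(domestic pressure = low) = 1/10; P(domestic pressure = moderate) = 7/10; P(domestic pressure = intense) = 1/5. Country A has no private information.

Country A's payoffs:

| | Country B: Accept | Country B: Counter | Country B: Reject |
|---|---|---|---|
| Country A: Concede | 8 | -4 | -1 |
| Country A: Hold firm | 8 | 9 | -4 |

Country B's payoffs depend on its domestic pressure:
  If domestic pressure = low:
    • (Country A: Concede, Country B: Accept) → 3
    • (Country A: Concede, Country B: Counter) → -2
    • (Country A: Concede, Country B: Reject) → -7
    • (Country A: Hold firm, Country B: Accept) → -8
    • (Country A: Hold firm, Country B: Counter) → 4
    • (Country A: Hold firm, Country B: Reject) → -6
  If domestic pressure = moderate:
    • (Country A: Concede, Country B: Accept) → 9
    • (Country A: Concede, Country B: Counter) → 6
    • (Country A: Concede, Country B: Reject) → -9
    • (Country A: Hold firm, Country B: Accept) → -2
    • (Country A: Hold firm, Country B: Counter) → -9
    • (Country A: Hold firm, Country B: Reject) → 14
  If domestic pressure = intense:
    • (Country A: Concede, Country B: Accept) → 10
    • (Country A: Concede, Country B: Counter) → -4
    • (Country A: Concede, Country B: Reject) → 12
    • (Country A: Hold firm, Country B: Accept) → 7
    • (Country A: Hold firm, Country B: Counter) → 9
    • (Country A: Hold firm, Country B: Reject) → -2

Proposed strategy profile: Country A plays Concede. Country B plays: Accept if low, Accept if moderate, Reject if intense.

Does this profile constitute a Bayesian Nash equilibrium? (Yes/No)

Yes

A profile is a BNE iff every type of every player is best-responding given beliefs about the other side.
Country A plays Concede: E[Concede] = 1/10·(8) + 7/10·(8) + 1/5·(-1) = 31/5; E[Hold firm] = 28/5. Best-responding. ✓
Country B (domestic pressure low), facing Concede: Accept gives 3, Counter gives -2, Reject gives -7. Proposed Accept is best. ✓
Country B (domestic pressure moderate), facing Concede: Accept gives 9, Counter gives 6, Reject gives -9. Proposed Accept is best. ✓
Country B (domestic pressure intense), facing Concede: Accept gives 10, Counter gives -4, Reject gives 12. Proposed Reject is best. ✓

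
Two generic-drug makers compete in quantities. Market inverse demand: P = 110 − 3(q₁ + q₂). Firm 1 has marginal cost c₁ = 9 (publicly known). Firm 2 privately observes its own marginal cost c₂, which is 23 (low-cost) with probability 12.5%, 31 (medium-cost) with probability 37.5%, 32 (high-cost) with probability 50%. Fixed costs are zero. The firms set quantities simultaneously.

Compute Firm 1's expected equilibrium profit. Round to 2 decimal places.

Type-c best response for Firm 2: q₂(c) = (110 − c)/6 − q₁/2.
Firm 1 maximizes expected profit; its first-order condition is 110 − 6q₁ − 3E[q₂] − 9 = 0.
Substituting E[q₂] and solving: E[c₂] = 30.5, so q₁ = (110 − 2·9 + 30.5)/9 = 13.6111.
E[P] = 110 − 3·(q₁ + E[q₂]) = 49.8333; Firm 1's expected profit = (E[P] − 9)·q₁ = (49.8333 − 9)·13.6111 = 555.787.

555.79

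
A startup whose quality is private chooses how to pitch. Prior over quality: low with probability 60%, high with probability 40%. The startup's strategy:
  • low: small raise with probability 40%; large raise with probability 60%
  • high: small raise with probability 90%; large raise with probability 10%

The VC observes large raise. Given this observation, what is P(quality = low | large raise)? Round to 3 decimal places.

0.900

P(large raise) = 0.6·0.6 + 0.4·0.1 = 0.4
P(low | large raise) = (0.6·0.6) / 0.4 = 0.36 / 0.4 = 0.9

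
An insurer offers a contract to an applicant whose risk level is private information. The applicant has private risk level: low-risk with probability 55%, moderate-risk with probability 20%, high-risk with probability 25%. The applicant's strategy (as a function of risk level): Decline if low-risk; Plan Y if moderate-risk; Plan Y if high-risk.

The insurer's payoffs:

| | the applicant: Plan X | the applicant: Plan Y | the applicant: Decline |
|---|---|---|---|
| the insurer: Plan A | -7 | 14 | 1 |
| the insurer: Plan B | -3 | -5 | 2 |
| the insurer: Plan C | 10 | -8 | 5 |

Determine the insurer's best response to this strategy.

Compute the insurer's expected payoff for each action, taking the expectation over the applicant's type.
E[Plan A] = 0.55·(1) + 0.2·(14) + 0.25·(14) = 6.85
E[Plan B] = 0.55·(2) + 0.2·(-5) + 0.25·(-5) = -1.15
E[Plan C] = 0.55·(5) + 0.2·(-8) + 0.25·(-8) = -0.85
Best response: Plan A (6.85 is the largest).

Plan A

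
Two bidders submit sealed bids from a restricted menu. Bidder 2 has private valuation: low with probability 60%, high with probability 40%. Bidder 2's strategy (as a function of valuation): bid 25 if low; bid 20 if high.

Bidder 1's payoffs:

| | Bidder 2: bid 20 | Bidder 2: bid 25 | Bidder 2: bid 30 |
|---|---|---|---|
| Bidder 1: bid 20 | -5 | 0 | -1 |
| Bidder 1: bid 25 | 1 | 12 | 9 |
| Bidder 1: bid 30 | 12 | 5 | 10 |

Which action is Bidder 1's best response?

bid 30

E[bid 20] = 0.6·(0) + 0.4·(-5) = -2
E[bid 25] = 0.6·(12) + 0.4·(1) = 7.6
E[bid 30] = 0.6·(5) + 0.4·(12) = 7.8
Best response: bid 30 (7.8 is the largest).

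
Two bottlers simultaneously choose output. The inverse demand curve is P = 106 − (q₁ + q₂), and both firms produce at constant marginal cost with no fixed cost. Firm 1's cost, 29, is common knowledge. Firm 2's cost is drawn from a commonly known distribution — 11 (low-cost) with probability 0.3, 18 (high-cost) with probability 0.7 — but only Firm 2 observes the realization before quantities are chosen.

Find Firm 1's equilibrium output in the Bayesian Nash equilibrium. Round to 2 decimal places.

21.30

Each type of Firm 2 best-responds to q₁; Firm 1 best-responds to the expected q₂ over Firm 2's types.
Firm 2 with cost c maximizes (106 − (q₁+q₂) − c)·q₂, giving q₂(c) = (106 − c − q₁)/2.
E[c₂] = 0.3·11 + 0.7·18 = 15.9
Firm 1's FOC against E[q₂] yields q₁ = (106 − 2·29 + E[c₂])/3 = (106 − 58 + 15.9)/3 = 21.3.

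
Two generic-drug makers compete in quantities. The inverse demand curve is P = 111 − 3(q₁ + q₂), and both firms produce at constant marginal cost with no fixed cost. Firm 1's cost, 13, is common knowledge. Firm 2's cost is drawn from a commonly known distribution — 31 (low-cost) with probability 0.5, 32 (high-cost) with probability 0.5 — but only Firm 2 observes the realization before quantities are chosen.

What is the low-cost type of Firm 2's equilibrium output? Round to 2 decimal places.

6.86

Type-c best response for Firm 2: q₂(c) = (111 − c)/6 − q₁/2.
Firm 1 maximizes expected profit; its first-order condition is 111 − 6q₁ − 3E[q₂] − 13 = 0.
Substituting E[q₂] and solving: E[c₂] = 31.5, so q₁ = (111 − 2·13 + 31.5)/9 = 12.9444.
q₂(low-cost) = (111 − 31 − 3·12.9444)/6 = 6.86111.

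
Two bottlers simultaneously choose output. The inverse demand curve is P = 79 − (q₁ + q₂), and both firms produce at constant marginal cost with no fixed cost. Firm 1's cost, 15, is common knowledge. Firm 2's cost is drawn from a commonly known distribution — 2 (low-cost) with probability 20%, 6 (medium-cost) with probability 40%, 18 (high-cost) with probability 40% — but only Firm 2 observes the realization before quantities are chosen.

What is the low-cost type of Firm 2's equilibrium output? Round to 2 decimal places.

Type-c best response for Firm 2: q₂(c) = (79 − c)/2 − q₁/2.
Firm 1 maximizes expected profit; its first-order condition is 79 − 2q₁ − E[q₂] − 15 = 0.
Substituting E[q₂] and solving: E[c₂] = 10, so q₁ = (79 − 2·15 + 10)/3 = 19.6667.
q₂(low-cost) = (79 − 2 − 19.6667)/2 = 28.6667.

28.67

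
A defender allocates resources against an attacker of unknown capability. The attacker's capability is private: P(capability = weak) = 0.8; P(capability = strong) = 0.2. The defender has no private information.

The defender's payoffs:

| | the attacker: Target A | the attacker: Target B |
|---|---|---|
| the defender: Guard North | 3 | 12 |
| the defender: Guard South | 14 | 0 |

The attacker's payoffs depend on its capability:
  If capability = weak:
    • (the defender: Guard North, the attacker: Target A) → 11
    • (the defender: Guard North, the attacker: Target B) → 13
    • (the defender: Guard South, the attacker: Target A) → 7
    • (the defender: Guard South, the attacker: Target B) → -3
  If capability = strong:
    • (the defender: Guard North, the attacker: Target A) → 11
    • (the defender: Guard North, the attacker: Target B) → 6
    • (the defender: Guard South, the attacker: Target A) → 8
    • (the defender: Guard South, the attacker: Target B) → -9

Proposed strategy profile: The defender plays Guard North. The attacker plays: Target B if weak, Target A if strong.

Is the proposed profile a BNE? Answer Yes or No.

A profile is a BNE iff every type of every player is best-responding given beliefs about the other side.
The defender plays Guard North: E[Guard North] = 0.8·(12) + 0.2·(3) = 10.2; E[Guard South] = 2.8. Best-responding. ✓
The attacker (capability weak), facing Guard North: Target A gives 11, Target B gives 13. Proposed Target B is best. ✓
The attacker (capability strong), facing Guard North: Target A gives 11, Target B gives 6. Proposed Target A is best. ✓

Yes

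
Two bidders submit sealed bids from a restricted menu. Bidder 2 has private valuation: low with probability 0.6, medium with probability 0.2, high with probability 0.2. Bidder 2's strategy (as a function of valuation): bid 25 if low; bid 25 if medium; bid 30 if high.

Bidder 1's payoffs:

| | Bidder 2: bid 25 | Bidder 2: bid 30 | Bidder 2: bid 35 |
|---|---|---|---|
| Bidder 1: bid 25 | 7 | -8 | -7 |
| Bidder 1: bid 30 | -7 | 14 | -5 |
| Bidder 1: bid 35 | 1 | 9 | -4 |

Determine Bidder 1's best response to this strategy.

bid 25

E[bid 25] = 0.6·(7) + 0.2·(7) + 0.2·(-8) = 4
E[bid 30] = 0.6·(-7) + 0.2·(-7) + 0.2·(14) = -2.8
E[bid 35] = 0.6·(1) + 0.2·(1) + 0.2·(9) = 2.6
Best response: bid 25 (4 is the largest).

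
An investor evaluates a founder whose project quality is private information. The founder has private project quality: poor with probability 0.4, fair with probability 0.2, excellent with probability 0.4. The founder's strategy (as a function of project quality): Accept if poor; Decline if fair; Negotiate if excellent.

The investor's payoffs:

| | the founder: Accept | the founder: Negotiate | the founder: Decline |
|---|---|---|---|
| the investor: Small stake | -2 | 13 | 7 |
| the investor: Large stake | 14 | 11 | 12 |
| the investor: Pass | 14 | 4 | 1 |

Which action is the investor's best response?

Large stake

E[Small stake] = 0.4·(-2) + 0.2·(7) + 0.4·(13) = 5.8
E[Large stake] = 0.4·(14) + 0.2·(12) + 0.4·(11) = 12.4
E[Pass] = 0.4·(14) + 0.2·(1) + 0.4·(4) = 7.4
Best response: Large stake (12.4 is the largest).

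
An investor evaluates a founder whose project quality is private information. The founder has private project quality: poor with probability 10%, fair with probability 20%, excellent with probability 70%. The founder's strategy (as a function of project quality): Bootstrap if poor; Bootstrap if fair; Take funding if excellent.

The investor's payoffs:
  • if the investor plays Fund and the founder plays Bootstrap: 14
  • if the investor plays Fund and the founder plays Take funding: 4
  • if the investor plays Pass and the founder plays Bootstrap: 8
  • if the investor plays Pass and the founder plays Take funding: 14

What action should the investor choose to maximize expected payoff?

Pass

Compute the investor's expected payoff for each action, taking the expectation over the founder's type.
E[Fund] = 0.1·(14) + 0.2·(14) + 0.7·(4) = 7
E[Pass] = 0.1·(8) + 0.2·(8) + 0.7·(14) = 12.2
Best response: Pass (12.2 is the largest).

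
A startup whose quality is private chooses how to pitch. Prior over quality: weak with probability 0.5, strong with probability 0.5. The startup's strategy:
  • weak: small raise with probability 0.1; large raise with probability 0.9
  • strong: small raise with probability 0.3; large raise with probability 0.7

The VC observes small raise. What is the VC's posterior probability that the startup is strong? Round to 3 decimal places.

0.750

Apply Bayes' rule using the sender's strategy as the likelihood.
P(small raise) = 0.5·0.1 + 0.5·0.3 = 0.2
P(strong | small raise) = (0.5·0.3) / 0.2 = 0.15 / 0.2 = 0.75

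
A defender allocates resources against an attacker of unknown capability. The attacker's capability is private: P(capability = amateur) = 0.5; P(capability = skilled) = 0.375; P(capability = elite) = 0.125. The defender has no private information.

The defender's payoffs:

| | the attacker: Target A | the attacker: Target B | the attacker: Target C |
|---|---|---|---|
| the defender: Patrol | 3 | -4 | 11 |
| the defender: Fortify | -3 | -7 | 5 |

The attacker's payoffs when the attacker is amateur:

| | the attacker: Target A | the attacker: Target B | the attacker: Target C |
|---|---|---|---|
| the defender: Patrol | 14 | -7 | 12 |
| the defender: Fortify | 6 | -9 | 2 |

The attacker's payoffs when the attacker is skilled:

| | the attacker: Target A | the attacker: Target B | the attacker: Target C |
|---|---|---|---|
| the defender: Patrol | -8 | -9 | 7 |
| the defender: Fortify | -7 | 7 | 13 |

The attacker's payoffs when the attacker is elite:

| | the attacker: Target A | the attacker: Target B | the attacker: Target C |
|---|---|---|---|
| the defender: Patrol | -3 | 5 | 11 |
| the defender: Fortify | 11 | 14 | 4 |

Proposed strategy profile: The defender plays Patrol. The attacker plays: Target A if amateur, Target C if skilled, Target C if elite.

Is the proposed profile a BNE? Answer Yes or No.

The defender plays Patrol: E[Patrol] = 0.5·(3) + 0.375·(11) + 0.125·(11) = 7; E[Fortify] = 1. Best-responding. ✓
The attacker (capability amateur), facing Patrol: Target A gives 14, Target B gives -7, Target C gives 12. Proposed Target A is best. ✓
The attacker (capability skilled), facing Patrol: Target A gives -8, Target B gives -9, Target C gives 7. Proposed Target C is best. ✓
The attacker (capability elite), facing Patrol: Target A gives -3, Target B gives 5, Target C gives 11. Proposed Target C is best. ✓

Yes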